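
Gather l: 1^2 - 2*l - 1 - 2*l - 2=-4*l - 2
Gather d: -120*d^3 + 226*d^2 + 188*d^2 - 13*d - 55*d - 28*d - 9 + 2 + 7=-120*d^3 + 414*d^2 - 96*d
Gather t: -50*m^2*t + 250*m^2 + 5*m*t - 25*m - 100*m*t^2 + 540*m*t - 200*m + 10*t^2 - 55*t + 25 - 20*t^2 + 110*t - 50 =250*m^2 - 225*m + t^2*(-100*m - 10) + t*(-50*m^2 + 545*m + 55) - 25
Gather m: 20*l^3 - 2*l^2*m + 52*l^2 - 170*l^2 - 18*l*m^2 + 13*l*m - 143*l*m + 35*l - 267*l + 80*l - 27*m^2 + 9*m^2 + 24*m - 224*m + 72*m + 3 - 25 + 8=20*l^3 - 118*l^2 - 152*l + m^2*(-18*l - 18) + m*(-2*l^2 - 130*l - 128) - 14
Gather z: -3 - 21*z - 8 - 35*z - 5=-56*z - 16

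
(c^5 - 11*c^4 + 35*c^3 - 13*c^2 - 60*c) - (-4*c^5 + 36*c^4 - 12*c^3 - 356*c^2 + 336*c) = 5*c^5 - 47*c^4 + 47*c^3 + 343*c^2 - 396*c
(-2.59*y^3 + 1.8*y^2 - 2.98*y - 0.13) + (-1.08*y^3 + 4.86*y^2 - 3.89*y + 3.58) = -3.67*y^3 + 6.66*y^2 - 6.87*y + 3.45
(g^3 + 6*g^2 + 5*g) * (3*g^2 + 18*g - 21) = 3*g^5 + 36*g^4 + 102*g^3 - 36*g^2 - 105*g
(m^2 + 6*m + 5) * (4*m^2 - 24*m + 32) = 4*m^4 - 92*m^2 + 72*m + 160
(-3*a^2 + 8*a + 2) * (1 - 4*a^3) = 12*a^5 - 32*a^4 - 8*a^3 - 3*a^2 + 8*a + 2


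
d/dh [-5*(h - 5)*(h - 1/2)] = 55/2 - 10*h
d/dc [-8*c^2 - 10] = -16*c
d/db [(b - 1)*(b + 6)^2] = (b + 6)*(3*b + 4)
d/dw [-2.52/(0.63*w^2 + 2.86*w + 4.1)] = (3.1752*w + 7.2072)/(0.63*w^2 + 2.86*w + 4.1)^2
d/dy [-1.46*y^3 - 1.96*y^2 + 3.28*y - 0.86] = -4.38*y^2 - 3.92*y + 3.28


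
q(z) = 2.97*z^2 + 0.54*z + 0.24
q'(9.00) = 54.00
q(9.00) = 245.67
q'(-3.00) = -17.28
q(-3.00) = 25.35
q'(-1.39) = -7.72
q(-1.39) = 5.23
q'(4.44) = 26.91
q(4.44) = 61.19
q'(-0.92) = -4.92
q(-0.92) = 2.26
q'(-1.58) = -8.85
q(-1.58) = 6.80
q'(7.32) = 44.02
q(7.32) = 163.33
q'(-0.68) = -3.50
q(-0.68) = 1.25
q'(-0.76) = -3.97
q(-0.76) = 1.55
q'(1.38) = 8.74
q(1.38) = 6.64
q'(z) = 5.94*z + 0.54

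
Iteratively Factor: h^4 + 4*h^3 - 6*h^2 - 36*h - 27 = (h + 3)*(h^3 + h^2 - 9*h - 9) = (h - 3)*(h + 3)*(h^2 + 4*h + 3) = (h - 3)*(h + 3)^2*(h + 1)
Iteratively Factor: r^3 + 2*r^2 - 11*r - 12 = (r + 1)*(r^2 + r - 12) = (r + 1)*(r + 4)*(r - 3)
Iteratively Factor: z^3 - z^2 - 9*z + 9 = (z - 1)*(z^2 - 9) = (z - 1)*(z + 3)*(z - 3)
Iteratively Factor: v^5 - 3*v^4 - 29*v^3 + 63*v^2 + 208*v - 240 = (v + 3)*(v^4 - 6*v^3 - 11*v^2 + 96*v - 80) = (v - 5)*(v + 3)*(v^3 - v^2 - 16*v + 16) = (v - 5)*(v + 3)*(v + 4)*(v^2 - 5*v + 4) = (v - 5)*(v - 1)*(v + 3)*(v + 4)*(v - 4)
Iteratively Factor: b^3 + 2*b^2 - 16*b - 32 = (b + 4)*(b^2 - 2*b - 8) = (b - 4)*(b + 4)*(b + 2)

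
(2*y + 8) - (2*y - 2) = 10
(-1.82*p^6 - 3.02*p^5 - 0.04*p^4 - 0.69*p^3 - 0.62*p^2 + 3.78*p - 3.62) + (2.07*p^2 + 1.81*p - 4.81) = -1.82*p^6 - 3.02*p^5 - 0.04*p^4 - 0.69*p^3 + 1.45*p^2 + 5.59*p - 8.43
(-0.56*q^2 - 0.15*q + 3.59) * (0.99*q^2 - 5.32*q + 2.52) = -0.5544*q^4 + 2.8307*q^3 + 2.9409*q^2 - 19.4768*q + 9.0468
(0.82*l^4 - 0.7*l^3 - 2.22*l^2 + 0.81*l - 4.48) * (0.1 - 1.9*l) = -1.558*l^5 + 1.412*l^4 + 4.148*l^3 - 1.761*l^2 + 8.593*l - 0.448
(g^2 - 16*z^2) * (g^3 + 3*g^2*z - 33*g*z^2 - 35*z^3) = g^5 + 3*g^4*z - 49*g^3*z^2 - 83*g^2*z^3 + 528*g*z^4 + 560*z^5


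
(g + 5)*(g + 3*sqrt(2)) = g^2 + 3*sqrt(2)*g + 5*g + 15*sqrt(2)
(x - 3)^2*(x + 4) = x^3 - 2*x^2 - 15*x + 36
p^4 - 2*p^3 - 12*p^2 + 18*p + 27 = (p - 3)^2*(p + 1)*(p + 3)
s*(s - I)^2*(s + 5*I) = s^4 + 3*I*s^3 + 9*s^2 - 5*I*s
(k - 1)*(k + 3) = k^2 + 2*k - 3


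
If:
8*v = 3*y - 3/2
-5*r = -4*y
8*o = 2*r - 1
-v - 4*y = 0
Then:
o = -163/1400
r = 6/175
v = -6/35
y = 3/70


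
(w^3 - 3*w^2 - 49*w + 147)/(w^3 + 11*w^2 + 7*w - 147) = (w - 7)/(w + 7)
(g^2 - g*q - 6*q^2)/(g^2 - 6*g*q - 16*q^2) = (-g + 3*q)/(-g + 8*q)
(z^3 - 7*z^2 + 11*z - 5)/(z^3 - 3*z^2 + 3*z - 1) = (z - 5)/(z - 1)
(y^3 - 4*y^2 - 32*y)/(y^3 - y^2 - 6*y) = (-y^2 + 4*y + 32)/(-y^2 + y + 6)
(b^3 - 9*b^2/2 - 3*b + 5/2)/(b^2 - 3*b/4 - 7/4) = 2*(2*b^2 - 11*b + 5)/(4*b - 7)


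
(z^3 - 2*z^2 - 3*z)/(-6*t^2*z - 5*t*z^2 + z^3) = (-z^2 + 2*z + 3)/(6*t^2 + 5*t*z - z^2)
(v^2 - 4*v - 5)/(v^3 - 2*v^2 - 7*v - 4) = (v - 5)/(v^2 - 3*v - 4)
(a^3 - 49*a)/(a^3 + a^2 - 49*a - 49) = a/(a + 1)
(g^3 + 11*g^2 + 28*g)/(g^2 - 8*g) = (g^2 + 11*g + 28)/(g - 8)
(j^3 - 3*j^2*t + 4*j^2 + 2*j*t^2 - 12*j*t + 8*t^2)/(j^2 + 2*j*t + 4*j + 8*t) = (j^2 - 3*j*t + 2*t^2)/(j + 2*t)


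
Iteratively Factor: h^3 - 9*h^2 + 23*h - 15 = (h - 5)*(h^2 - 4*h + 3) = (h - 5)*(h - 3)*(h - 1)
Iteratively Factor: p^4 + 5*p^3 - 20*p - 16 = (p + 4)*(p^3 + p^2 - 4*p - 4) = (p + 2)*(p + 4)*(p^2 - p - 2) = (p - 2)*(p + 2)*(p + 4)*(p + 1)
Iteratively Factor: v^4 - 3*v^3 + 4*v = (v - 2)*(v^3 - v^2 - 2*v) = v*(v - 2)*(v^2 - v - 2) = v*(v - 2)^2*(v + 1)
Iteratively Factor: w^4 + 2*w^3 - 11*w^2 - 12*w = (w)*(w^3 + 2*w^2 - 11*w - 12) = w*(w + 4)*(w^2 - 2*w - 3) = w*(w + 1)*(w + 4)*(w - 3)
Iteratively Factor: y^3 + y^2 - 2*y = (y)*(y^2 + y - 2) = y*(y + 2)*(y - 1)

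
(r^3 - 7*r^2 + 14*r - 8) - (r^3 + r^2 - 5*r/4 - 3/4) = -8*r^2 + 61*r/4 - 29/4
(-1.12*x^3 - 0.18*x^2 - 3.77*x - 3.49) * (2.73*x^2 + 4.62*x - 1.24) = -3.0576*x^5 - 5.6658*x^4 - 9.7349*x^3 - 26.7219*x^2 - 11.449*x + 4.3276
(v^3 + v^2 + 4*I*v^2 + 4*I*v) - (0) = v^3 + v^2 + 4*I*v^2 + 4*I*v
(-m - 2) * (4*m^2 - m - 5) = -4*m^3 - 7*m^2 + 7*m + 10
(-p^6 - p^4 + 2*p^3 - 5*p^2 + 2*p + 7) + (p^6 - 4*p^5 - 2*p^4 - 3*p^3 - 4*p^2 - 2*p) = -4*p^5 - 3*p^4 - p^3 - 9*p^2 + 7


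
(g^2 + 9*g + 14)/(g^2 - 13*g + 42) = (g^2 + 9*g + 14)/(g^2 - 13*g + 42)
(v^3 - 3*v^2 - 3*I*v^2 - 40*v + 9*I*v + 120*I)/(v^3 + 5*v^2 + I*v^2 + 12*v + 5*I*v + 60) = (v - 8)/(v + 4*I)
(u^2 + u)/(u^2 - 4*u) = (u + 1)/(u - 4)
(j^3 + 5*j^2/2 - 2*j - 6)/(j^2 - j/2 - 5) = (2*j^2 + j - 6)/(2*j - 5)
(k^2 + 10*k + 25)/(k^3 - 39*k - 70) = (k + 5)/(k^2 - 5*k - 14)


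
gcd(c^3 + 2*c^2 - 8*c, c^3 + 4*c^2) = c^2 + 4*c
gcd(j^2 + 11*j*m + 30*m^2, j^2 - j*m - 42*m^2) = j + 6*m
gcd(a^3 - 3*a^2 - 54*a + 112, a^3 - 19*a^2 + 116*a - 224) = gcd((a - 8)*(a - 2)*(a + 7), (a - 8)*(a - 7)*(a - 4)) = a - 8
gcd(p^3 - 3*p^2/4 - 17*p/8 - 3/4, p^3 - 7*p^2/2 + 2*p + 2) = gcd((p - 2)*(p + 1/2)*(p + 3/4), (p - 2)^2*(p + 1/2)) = p^2 - 3*p/2 - 1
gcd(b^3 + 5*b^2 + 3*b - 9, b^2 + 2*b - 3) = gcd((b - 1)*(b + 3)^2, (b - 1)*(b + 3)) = b^2 + 2*b - 3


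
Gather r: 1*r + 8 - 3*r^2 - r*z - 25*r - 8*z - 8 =-3*r^2 + r*(-z - 24) - 8*z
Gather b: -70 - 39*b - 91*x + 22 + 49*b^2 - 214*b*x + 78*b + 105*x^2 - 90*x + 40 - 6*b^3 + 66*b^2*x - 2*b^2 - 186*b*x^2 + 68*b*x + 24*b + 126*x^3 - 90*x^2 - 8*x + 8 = -6*b^3 + b^2*(66*x + 47) + b*(-186*x^2 - 146*x + 63) + 126*x^3 + 15*x^2 - 189*x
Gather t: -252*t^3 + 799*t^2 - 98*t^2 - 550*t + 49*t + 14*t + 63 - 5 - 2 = -252*t^3 + 701*t^2 - 487*t + 56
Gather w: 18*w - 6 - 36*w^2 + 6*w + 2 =-36*w^2 + 24*w - 4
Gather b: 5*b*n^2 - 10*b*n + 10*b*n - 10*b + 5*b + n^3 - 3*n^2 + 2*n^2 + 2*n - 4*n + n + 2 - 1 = b*(5*n^2 - 5) + n^3 - n^2 - n + 1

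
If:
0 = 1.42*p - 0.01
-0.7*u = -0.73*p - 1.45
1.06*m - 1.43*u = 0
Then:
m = 2.80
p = 0.01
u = 2.08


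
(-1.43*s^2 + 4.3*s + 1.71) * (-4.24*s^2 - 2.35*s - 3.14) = 6.0632*s^4 - 14.8715*s^3 - 12.8652*s^2 - 17.5205*s - 5.3694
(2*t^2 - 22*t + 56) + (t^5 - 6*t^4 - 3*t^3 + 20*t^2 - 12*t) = t^5 - 6*t^4 - 3*t^3 + 22*t^2 - 34*t + 56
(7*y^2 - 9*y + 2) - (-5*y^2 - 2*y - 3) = 12*y^2 - 7*y + 5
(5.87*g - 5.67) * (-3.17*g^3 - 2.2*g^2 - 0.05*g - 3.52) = -18.6079*g^4 + 5.0599*g^3 + 12.1805*g^2 - 20.3789*g + 19.9584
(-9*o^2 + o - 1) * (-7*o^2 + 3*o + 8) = 63*o^4 - 34*o^3 - 62*o^2 + 5*o - 8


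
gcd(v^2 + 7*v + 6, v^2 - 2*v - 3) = v + 1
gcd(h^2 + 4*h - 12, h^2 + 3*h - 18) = h + 6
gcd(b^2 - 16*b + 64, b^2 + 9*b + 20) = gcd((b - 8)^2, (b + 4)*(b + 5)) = 1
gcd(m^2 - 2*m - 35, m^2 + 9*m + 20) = m + 5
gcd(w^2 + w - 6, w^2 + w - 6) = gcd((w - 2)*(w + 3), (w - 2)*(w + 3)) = w^2 + w - 6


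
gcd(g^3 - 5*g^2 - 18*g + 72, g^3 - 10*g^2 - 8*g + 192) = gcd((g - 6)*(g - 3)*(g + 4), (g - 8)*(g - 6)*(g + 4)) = g^2 - 2*g - 24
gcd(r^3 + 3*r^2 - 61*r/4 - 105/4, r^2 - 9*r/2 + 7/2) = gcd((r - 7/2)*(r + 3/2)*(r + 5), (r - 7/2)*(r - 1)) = r - 7/2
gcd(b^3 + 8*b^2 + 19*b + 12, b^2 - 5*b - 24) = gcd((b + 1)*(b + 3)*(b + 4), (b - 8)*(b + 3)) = b + 3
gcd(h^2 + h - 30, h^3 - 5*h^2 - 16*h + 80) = h - 5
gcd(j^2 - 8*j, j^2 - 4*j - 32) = j - 8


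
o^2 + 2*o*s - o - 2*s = (o - 1)*(o + 2*s)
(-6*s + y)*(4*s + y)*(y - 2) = -24*s^2*y + 48*s^2 - 2*s*y^2 + 4*s*y + y^3 - 2*y^2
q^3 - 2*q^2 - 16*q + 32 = (q - 4)*(q - 2)*(q + 4)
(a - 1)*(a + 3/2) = a^2 + a/2 - 3/2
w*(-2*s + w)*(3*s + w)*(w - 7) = -6*s^2*w^2 + 42*s^2*w + s*w^3 - 7*s*w^2 + w^4 - 7*w^3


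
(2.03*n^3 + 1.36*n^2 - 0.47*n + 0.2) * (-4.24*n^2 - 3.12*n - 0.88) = -8.6072*n^5 - 12.1*n^4 - 4.0368*n^3 - 0.5784*n^2 - 0.2104*n - 0.176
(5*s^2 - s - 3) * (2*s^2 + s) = 10*s^4 + 3*s^3 - 7*s^2 - 3*s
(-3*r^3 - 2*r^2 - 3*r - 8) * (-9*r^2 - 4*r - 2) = 27*r^5 + 30*r^4 + 41*r^3 + 88*r^2 + 38*r + 16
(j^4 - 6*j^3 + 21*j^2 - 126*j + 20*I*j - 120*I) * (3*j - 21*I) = 3*j^5 - 18*j^4 - 21*I*j^4 + 63*j^3 + 126*I*j^3 - 378*j^2 - 381*I*j^2 + 420*j + 2286*I*j - 2520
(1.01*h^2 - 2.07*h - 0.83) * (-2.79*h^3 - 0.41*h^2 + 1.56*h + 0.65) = -2.8179*h^5 + 5.3612*h^4 + 4.74*h^3 - 2.2324*h^2 - 2.6403*h - 0.5395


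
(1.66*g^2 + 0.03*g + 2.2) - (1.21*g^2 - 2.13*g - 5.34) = 0.45*g^2 + 2.16*g + 7.54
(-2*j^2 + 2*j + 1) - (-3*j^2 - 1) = j^2 + 2*j + 2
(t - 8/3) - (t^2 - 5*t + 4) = -t^2 + 6*t - 20/3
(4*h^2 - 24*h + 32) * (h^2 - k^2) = 4*h^4 - 24*h^3 - 4*h^2*k^2 + 32*h^2 + 24*h*k^2 - 32*k^2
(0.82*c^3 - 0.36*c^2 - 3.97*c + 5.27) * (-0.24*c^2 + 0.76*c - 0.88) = -0.1968*c^5 + 0.7096*c^4 - 0.0423999999999999*c^3 - 3.9652*c^2 + 7.4988*c - 4.6376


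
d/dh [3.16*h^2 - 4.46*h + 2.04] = 6.32*h - 4.46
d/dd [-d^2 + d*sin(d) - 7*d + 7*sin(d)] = d*cos(d) - 2*d + sin(d) + 7*cos(d) - 7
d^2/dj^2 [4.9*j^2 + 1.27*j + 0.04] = 9.80000000000000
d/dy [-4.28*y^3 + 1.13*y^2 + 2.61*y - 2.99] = -12.84*y^2 + 2.26*y + 2.61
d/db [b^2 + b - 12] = 2*b + 1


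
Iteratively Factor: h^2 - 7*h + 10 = (h - 2)*(h - 5)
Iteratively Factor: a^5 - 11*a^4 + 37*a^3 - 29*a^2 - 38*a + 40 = (a - 1)*(a^4 - 10*a^3 + 27*a^2 - 2*a - 40) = (a - 2)*(a - 1)*(a^3 - 8*a^2 + 11*a + 20) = (a - 2)*(a - 1)*(a + 1)*(a^2 - 9*a + 20) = (a - 5)*(a - 2)*(a - 1)*(a + 1)*(a - 4)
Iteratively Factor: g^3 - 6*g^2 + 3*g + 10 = (g - 5)*(g^2 - g - 2) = (g - 5)*(g - 2)*(g + 1)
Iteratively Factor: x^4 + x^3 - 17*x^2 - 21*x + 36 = (x - 1)*(x^3 + 2*x^2 - 15*x - 36) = (x - 4)*(x - 1)*(x^2 + 6*x + 9) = (x - 4)*(x - 1)*(x + 3)*(x + 3)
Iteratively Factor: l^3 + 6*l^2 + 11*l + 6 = (l + 3)*(l^2 + 3*l + 2) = (l + 1)*(l + 3)*(l + 2)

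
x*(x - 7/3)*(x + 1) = x^3 - 4*x^2/3 - 7*x/3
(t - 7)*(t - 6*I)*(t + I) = t^3 - 7*t^2 - 5*I*t^2 + 6*t + 35*I*t - 42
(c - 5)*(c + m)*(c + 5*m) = c^3 + 6*c^2*m - 5*c^2 + 5*c*m^2 - 30*c*m - 25*m^2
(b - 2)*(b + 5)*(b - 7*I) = b^3 + 3*b^2 - 7*I*b^2 - 10*b - 21*I*b + 70*I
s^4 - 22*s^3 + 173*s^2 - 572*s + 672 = (s - 8)*(s - 7)*(s - 4)*(s - 3)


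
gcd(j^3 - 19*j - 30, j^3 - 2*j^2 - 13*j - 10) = j^2 - 3*j - 10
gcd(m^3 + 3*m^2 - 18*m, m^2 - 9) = m - 3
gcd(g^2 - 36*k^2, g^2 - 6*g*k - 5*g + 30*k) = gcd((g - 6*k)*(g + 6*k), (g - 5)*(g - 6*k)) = g - 6*k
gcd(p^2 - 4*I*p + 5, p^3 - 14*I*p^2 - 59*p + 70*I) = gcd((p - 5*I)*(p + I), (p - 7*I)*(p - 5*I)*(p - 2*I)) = p - 5*I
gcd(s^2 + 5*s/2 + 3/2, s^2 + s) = s + 1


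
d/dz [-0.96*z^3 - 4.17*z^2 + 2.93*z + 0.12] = -2.88*z^2 - 8.34*z + 2.93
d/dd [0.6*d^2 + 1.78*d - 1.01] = 1.2*d + 1.78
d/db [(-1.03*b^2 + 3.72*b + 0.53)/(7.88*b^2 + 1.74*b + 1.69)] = (-31.1058*b^2 - 11.8342*b + 5.3646)/(62.0944*b^4 + 27.4224*b^3 + 29.662*b^2 + 5.8812*b + 2.8561)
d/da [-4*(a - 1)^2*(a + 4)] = -12*a^2 - 16*a + 28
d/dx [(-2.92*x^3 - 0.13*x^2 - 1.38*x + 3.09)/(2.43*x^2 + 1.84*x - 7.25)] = (-7.0956*x^4 - 10.7456*x^3 + 66.6242*x^2 - 13.1324*x + 4.3194)/(5.9049*x^4 + 8.9424*x^3 - 31.8494*x^2 - 26.68*x + 52.5625)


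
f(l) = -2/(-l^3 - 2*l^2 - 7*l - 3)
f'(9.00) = 0.00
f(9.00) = 0.00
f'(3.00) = -0.02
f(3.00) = 0.03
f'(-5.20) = -0.01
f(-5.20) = -0.02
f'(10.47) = -0.00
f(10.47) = 0.00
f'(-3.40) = -0.04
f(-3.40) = -0.05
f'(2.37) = -0.03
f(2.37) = 0.05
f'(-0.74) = -5.12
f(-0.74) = -1.34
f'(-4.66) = -0.01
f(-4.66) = -0.02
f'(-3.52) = -0.04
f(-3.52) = -0.05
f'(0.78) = -0.23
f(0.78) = 0.20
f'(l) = -2*(3*l^2 + 4*l + 7)/(-l^3 - 2*l^2 - 7*l - 3)^2 = 2*(-3*l^2 - 4*l - 7)/(l^3 + 2*l^2 + 7*l + 3)^2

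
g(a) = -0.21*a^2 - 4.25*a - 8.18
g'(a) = -0.42*a - 4.25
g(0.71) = -11.30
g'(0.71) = -4.55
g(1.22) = -13.68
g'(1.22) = -4.76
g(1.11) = -13.16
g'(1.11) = -4.72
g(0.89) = -12.13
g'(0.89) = -4.62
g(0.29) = -9.43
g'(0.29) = -4.37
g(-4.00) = 5.46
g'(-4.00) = -2.57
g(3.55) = -25.91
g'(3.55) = -5.74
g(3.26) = -24.27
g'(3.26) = -5.62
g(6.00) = -41.24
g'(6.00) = -6.77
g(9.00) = -63.44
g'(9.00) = -8.03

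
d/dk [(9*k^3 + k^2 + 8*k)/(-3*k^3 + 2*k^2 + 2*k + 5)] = (21*k^4 + 84*k^3 + 121*k^2 + 10*k + 40)/(9*k^6 - 12*k^5 - 8*k^4 - 22*k^3 + 24*k^2 + 20*k + 25)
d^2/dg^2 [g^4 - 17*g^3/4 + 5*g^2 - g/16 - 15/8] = 12*g^2 - 51*g/2 + 10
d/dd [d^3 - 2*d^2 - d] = 3*d^2 - 4*d - 1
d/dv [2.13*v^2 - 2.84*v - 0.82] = 4.26*v - 2.84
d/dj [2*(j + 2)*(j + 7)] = 4*j + 18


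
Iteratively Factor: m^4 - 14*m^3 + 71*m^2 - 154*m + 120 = (m - 3)*(m^3 - 11*m^2 + 38*m - 40) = (m - 4)*(m - 3)*(m^2 - 7*m + 10) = (m - 5)*(m - 4)*(m - 3)*(m - 2)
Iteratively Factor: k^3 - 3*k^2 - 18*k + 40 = (k + 4)*(k^2 - 7*k + 10) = (k - 2)*(k + 4)*(k - 5)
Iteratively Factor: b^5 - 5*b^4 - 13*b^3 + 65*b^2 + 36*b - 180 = (b + 2)*(b^4 - 7*b^3 + b^2 + 63*b - 90) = (b - 3)*(b + 2)*(b^3 - 4*b^2 - 11*b + 30) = (b - 3)*(b - 2)*(b + 2)*(b^2 - 2*b - 15) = (b - 5)*(b - 3)*(b - 2)*(b + 2)*(b + 3)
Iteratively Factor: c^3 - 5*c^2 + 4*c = (c - 1)*(c^2 - 4*c) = (c - 4)*(c - 1)*(c)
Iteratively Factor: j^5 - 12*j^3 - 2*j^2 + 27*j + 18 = (j - 3)*(j^4 + 3*j^3 - 3*j^2 - 11*j - 6) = (j - 3)*(j - 2)*(j^3 + 5*j^2 + 7*j + 3) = (j - 3)*(j - 2)*(j + 3)*(j^2 + 2*j + 1) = (j - 3)*(j - 2)*(j + 1)*(j + 3)*(j + 1)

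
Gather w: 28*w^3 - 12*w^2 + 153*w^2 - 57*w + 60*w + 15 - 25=28*w^3 + 141*w^2 + 3*w - 10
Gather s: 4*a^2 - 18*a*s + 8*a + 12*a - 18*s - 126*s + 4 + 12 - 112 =4*a^2 + 20*a + s*(-18*a - 144) - 96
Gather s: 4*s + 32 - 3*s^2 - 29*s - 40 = -3*s^2 - 25*s - 8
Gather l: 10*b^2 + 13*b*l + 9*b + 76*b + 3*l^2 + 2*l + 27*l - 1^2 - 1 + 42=10*b^2 + 85*b + 3*l^2 + l*(13*b + 29) + 40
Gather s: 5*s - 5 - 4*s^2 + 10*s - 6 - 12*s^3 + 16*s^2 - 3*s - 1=-12*s^3 + 12*s^2 + 12*s - 12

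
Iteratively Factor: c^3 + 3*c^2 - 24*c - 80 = (c + 4)*(c^2 - c - 20) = (c - 5)*(c + 4)*(c + 4)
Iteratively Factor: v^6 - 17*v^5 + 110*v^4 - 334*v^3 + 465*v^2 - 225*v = (v - 5)*(v^5 - 12*v^4 + 50*v^3 - 84*v^2 + 45*v) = (v - 5)^2*(v^4 - 7*v^3 + 15*v^2 - 9*v) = (v - 5)^2*(v - 3)*(v^3 - 4*v^2 + 3*v) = v*(v - 5)^2*(v - 3)*(v^2 - 4*v + 3) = v*(v - 5)^2*(v - 3)^2*(v - 1)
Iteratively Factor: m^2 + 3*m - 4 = (m + 4)*(m - 1)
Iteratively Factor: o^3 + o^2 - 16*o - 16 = (o + 4)*(o^2 - 3*o - 4) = (o - 4)*(o + 4)*(o + 1)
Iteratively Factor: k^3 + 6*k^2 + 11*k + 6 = (k + 2)*(k^2 + 4*k + 3) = (k + 1)*(k + 2)*(k + 3)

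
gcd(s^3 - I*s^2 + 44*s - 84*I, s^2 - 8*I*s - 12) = s^2 - 8*I*s - 12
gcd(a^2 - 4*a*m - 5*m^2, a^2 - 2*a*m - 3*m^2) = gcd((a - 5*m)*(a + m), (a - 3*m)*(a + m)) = a + m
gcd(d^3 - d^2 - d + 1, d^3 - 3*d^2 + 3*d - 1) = d^2 - 2*d + 1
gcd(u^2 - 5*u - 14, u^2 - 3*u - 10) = u + 2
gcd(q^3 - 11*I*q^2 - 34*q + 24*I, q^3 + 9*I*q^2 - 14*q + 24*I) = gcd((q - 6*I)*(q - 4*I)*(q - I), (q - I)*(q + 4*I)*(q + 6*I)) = q - I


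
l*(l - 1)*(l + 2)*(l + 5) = l^4 + 6*l^3 + 3*l^2 - 10*l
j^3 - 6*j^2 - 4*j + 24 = (j - 6)*(j - 2)*(j + 2)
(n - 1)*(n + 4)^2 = n^3 + 7*n^2 + 8*n - 16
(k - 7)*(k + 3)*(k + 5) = k^3 + k^2 - 41*k - 105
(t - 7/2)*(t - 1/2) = t^2 - 4*t + 7/4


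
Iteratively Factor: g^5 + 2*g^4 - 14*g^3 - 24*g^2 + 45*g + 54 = (g + 1)*(g^4 + g^3 - 15*g^2 - 9*g + 54) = (g - 3)*(g + 1)*(g^3 + 4*g^2 - 3*g - 18) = (g - 3)*(g - 2)*(g + 1)*(g^2 + 6*g + 9) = (g - 3)*(g - 2)*(g + 1)*(g + 3)*(g + 3)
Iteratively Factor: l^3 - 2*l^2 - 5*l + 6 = (l - 3)*(l^2 + l - 2) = (l - 3)*(l + 2)*(l - 1)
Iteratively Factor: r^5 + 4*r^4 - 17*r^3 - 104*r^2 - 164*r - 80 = (r - 5)*(r^4 + 9*r^3 + 28*r^2 + 36*r + 16) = (r - 5)*(r + 1)*(r^3 + 8*r^2 + 20*r + 16) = (r - 5)*(r + 1)*(r + 2)*(r^2 + 6*r + 8) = (r - 5)*(r + 1)*(r + 2)*(r + 4)*(r + 2)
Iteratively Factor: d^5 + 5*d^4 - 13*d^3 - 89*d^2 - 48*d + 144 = (d + 3)*(d^4 + 2*d^3 - 19*d^2 - 32*d + 48) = (d + 3)^2*(d^3 - d^2 - 16*d + 16) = (d + 3)^2*(d + 4)*(d^2 - 5*d + 4) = (d - 1)*(d + 3)^2*(d + 4)*(d - 4)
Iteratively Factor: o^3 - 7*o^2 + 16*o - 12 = (o - 3)*(o^2 - 4*o + 4) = (o - 3)*(o - 2)*(o - 2)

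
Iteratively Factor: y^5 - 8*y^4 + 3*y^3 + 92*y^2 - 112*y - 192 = (y - 4)*(y^4 - 4*y^3 - 13*y^2 + 40*y + 48) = (y - 4)^2*(y^3 - 13*y - 12) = (y - 4)^3*(y^2 + 4*y + 3) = (y - 4)^3*(y + 3)*(y + 1)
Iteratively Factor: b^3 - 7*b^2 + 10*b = (b - 5)*(b^2 - 2*b) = (b - 5)*(b - 2)*(b)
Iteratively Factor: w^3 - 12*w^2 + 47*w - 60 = (w - 4)*(w^2 - 8*w + 15) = (w - 4)*(w - 3)*(w - 5)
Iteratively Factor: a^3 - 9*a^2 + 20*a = (a - 4)*(a^2 - 5*a) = (a - 5)*(a - 4)*(a)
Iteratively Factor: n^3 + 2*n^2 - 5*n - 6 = (n - 2)*(n^2 + 4*n + 3) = (n - 2)*(n + 1)*(n + 3)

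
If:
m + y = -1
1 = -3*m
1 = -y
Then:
No Solution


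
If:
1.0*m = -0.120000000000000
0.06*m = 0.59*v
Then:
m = -0.12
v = -0.01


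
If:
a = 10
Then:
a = 10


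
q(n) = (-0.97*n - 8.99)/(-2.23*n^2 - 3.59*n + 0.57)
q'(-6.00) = 0.04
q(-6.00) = 0.05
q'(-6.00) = 0.04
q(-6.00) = 0.05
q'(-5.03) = 0.08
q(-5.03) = 0.11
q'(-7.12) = 0.02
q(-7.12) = 0.02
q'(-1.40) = 12.70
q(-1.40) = -6.23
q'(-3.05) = 0.81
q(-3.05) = 0.65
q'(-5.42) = 0.06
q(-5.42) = 0.08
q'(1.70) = -0.75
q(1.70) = 0.89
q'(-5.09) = 0.08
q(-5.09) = 0.10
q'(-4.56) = 0.12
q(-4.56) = 0.16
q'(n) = (-0.97*n - 8.99)*(4.46*n + 3.59)/(-2.23*n^2 - 3.59*n + 0.57)^2 - 0.97/(-2.23*n^2 - 3.59*n + 0.57)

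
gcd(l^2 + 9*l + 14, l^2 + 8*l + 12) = l + 2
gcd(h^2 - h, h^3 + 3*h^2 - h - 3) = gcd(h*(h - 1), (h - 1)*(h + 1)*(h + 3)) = h - 1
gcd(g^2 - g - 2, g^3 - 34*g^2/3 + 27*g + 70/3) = 1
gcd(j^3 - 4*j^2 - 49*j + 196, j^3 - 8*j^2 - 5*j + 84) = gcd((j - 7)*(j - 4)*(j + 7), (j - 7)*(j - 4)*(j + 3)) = j^2 - 11*j + 28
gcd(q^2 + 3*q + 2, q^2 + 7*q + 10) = q + 2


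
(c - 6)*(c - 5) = c^2 - 11*c + 30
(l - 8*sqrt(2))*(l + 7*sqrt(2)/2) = l^2 - 9*sqrt(2)*l/2 - 56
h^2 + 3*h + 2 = (h + 1)*(h + 2)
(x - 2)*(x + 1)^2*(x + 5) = x^4 + 5*x^3 - 3*x^2 - 17*x - 10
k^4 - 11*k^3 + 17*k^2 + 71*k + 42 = (k - 7)*(k - 6)*(k + 1)^2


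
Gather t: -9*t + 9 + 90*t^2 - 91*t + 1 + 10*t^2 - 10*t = 100*t^2 - 110*t + 10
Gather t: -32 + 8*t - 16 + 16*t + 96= 24*t + 48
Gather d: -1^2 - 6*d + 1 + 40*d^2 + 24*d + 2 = 40*d^2 + 18*d + 2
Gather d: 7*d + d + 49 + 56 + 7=8*d + 112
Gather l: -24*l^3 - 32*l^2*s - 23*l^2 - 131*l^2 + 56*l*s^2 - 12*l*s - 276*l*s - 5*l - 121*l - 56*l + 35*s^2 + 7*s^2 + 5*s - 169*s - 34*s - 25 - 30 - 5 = -24*l^3 + l^2*(-32*s - 154) + l*(56*s^2 - 288*s - 182) + 42*s^2 - 198*s - 60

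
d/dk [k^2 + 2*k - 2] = 2*k + 2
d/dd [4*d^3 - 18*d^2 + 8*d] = 12*d^2 - 36*d + 8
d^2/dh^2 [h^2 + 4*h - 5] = 2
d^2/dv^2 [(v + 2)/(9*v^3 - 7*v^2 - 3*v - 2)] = 2*(-(v + 2)*(-27*v^2 + 14*v + 3)^2 + (-27*v^2 + 14*v - (v + 2)*(27*v - 7) + 3)*(-9*v^3 + 7*v^2 + 3*v + 2))/(-9*v^3 + 7*v^2 + 3*v + 2)^3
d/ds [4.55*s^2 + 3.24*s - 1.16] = 9.1*s + 3.24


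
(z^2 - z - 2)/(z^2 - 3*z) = (z^2 - z - 2)/(z*(z - 3))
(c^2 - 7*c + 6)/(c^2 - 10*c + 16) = (c^2 - 7*c + 6)/(c^2 - 10*c + 16)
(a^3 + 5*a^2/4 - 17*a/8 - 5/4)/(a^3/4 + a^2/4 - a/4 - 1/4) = (4*a^3 + 5*a^2 - 17*a/2 - 5)/(a^3 + a^2 - a - 1)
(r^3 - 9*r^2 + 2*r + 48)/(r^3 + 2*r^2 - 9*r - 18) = (r - 8)/(r + 3)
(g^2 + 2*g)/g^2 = (g + 2)/g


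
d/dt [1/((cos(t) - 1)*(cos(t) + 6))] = (2*cos(t) + 5)*sin(t)/((cos(t) - 1)^2*(cos(t) + 6)^2)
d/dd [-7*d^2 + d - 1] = 1 - 14*d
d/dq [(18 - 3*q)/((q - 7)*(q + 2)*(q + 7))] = 6*(q^3 - 8*q^2 - 12*q + 196)/(q^6 + 4*q^5 - 94*q^4 - 392*q^3 + 2009*q^2 + 9604*q + 9604)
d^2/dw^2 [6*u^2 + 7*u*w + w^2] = 2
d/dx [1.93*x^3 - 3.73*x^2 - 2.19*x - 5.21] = 5.79*x^2 - 7.46*x - 2.19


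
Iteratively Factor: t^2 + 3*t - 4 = (t + 4)*(t - 1)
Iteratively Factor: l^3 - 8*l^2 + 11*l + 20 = (l - 5)*(l^2 - 3*l - 4) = (l - 5)*(l - 4)*(l + 1)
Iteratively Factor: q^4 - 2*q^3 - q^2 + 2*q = (q - 1)*(q^3 - q^2 - 2*q) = (q - 2)*(q - 1)*(q^2 + q) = (q - 2)*(q - 1)*(q + 1)*(q)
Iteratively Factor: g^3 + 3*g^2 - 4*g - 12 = (g - 2)*(g^2 + 5*g + 6) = (g - 2)*(g + 3)*(g + 2)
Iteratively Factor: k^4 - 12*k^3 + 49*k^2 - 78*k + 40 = (k - 4)*(k^3 - 8*k^2 + 17*k - 10) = (k - 5)*(k - 4)*(k^2 - 3*k + 2) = (k - 5)*(k - 4)*(k - 1)*(k - 2)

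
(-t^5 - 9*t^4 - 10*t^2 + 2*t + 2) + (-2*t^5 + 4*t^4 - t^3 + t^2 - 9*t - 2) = -3*t^5 - 5*t^4 - t^3 - 9*t^2 - 7*t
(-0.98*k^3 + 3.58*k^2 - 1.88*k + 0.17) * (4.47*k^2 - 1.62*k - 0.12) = -4.3806*k^5 + 17.5902*k^4 - 14.0856*k^3 + 3.3759*k^2 - 0.0498000000000001*k - 0.0204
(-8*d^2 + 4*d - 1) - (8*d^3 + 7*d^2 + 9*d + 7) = -8*d^3 - 15*d^2 - 5*d - 8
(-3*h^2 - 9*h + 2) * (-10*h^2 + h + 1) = 30*h^4 + 87*h^3 - 32*h^2 - 7*h + 2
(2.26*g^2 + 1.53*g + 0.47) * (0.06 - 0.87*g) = -1.9662*g^3 - 1.1955*g^2 - 0.3171*g + 0.0282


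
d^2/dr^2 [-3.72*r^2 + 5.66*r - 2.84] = -7.44000000000000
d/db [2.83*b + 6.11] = 2.83000000000000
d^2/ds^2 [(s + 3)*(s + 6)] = 2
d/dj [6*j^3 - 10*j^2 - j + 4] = 18*j^2 - 20*j - 1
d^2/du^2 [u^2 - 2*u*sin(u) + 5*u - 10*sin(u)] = 2*u*sin(u) + 10*sin(u) - 4*cos(u) + 2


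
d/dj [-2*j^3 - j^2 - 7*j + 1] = -6*j^2 - 2*j - 7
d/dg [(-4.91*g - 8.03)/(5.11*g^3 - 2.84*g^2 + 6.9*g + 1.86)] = (50.1802*g^3 + 109.1555*g^2 - 45.6104*g + 46.2744)/(26.1121*g^6 - 29.0248*g^5 + 78.5836*g^4 - 20.1828*g^3 + 37.0452*g^2 + 25.668*g + 3.4596)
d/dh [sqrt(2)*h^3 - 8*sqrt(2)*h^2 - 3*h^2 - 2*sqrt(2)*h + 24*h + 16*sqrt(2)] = 3*sqrt(2)*h^2 - 16*sqrt(2)*h - 6*h - 2*sqrt(2) + 24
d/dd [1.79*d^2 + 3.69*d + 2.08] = 3.58*d + 3.69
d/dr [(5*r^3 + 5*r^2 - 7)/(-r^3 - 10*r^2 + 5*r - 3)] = (-45*r^4 + 50*r^3 - 41*r^2 - 170*r + 35)/(r^6 + 20*r^5 + 90*r^4 - 94*r^3 + 85*r^2 - 30*r + 9)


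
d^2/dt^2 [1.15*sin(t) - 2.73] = -1.15*sin(t)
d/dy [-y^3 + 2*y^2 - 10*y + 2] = -3*y^2 + 4*y - 10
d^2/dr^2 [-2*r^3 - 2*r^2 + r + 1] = -12*r - 4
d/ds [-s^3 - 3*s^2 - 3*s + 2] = -3*s^2 - 6*s - 3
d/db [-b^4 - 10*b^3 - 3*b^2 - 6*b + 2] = -4*b^3 - 30*b^2 - 6*b - 6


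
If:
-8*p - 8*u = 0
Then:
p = -u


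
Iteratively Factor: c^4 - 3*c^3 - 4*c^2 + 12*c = (c + 2)*(c^3 - 5*c^2 + 6*c) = c*(c + 2)*(c^2 - 5*c + 6) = c*(c - 3)*(c + 2)*(c - 2)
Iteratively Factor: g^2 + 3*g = (g)*(g + 3)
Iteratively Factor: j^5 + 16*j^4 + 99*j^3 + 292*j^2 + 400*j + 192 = (j + 4)*(j^4 + 12*j^3 + 51*j^2 + 88*j + 48) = (j + 4)^2*(j^3 + 8*j^2 + 19*j + 12) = (j + 3)*(j + 4)^2*(j^2 + 5*j + 4) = (j + 1)*(j + 3)*(j + 4)^2*(j + 4)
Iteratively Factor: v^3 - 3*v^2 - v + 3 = (v - 3)*(v^2 - 1) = (v - 3)*(v + 1)*(v - 1)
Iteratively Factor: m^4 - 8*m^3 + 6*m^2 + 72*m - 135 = (m - 3)*(m^3 - 5*m^2 - 9*m + 45) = (m - 3)^2*(m^2 - 2*m - 15) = (m - 5)*(m - 3)^2*(m + 3)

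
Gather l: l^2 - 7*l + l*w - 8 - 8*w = l^2 + l*(w - 7) - 8*w - 8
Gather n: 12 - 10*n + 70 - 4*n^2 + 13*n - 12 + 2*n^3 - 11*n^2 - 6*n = 2*n^3 - 15*n^2 - 3*n + 70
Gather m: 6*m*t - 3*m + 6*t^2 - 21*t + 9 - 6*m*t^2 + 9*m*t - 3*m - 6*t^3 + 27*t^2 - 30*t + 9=m*(-6*t^2 + 15*t - 6) - 6*t^3 + 33*t^2 - 51*t + 18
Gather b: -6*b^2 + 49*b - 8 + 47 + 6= -6*b^2 + 49*b + 45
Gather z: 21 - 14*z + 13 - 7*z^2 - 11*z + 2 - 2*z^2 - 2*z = -9*z^2 - 27*z + 36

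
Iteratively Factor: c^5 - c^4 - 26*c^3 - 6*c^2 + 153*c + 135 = (c + 3)*(c^4 - 4*c^3 - 14*c^2 + 36*c + 45) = (c - 5)*(c + 3)*(c^3 + c^2 - 9*c - 9) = (c - 5)*(c + 1)*(c + 3)*(c^2 - 9) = (c - 5)*(c - 3)*(c + 1)*(c + 3)*(c + 3)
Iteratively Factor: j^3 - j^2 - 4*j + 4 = (j - 2)*(j^2 + j - 2) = (j - 2)*(j + 2)*(j - 1)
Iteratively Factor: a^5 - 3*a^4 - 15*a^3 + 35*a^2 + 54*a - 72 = (a - 4)*(a^4 + a^3 - 11*a^2 - 9*a + 18) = (a - 4)*(a + 3)*(a^3 - 2*a^2 - 5*a + 6) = (a - 4)*(a - 1)*(a + 3)*(a^2 - a - 6) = (a - 4)*(a - 3)*(a - 1)*(a + 3)*(a + 2)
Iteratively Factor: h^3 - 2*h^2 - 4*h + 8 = (h - 2)*(h^2 - 4) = (h - 2)^2*(h + 2)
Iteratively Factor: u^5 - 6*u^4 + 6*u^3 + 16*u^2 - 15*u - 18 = (u - 2)*(u^4 - 4*u^3 - 2*u^2 + 12*u + 9) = (u - 2)*(u + 1)*(u^3 - 5*u^2 + 3*u + 9) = (u - 3)*(u - 2)*(u + 1)*(u^2 - 2*u - 3) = (u - 3)*(u - 2)*(u + 1)^2*(u - 3)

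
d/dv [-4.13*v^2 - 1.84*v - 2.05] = -8.26*v - 1.84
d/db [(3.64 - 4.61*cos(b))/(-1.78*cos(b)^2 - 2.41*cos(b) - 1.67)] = (8.2058*cos(b)^2 - 12.9584*cos(b) - 16.4711)*sin(b)/(3.1684*cos(b)^4 + 8.5796*cos(b)^3 + 11.7533*cos(b)^2 + 8.0494*cos(b) + 2.7889)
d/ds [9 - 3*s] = -3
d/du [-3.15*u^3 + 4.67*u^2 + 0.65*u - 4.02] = -9.45*u^2 + 9.34*u + 0.65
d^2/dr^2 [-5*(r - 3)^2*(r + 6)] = -30*r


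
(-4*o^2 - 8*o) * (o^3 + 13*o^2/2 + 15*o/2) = -4*o^5 - 34*o^4 - 82*o^3 - 60*o^2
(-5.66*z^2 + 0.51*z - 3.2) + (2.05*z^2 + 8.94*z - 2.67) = -3.61*z^2 + 9.45*z - 5.87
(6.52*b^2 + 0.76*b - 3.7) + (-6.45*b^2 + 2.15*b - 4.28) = 0.0699999999999994*b^2 + 2.91*b - 7.98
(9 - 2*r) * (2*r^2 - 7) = -4*r^3 + 18*r^2 + 14*r - 63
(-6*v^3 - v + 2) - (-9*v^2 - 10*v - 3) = -6*v^3 + 9*v^2 + 9*v + 5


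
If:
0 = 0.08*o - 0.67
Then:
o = 8.38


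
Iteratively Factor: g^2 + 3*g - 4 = (g - 1)*(g + 4)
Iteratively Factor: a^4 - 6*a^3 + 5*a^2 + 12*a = (a)*(a^3 - 6*a^2 + 5*a + 12) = a*(a + 1)*(a^2 - 7*a + 12) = a*(a - 3)*(a + 1)*(a - 4)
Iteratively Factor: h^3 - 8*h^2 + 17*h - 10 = (h - 1)*(h^2 - 7*h + 10) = (h - 2)*(h - 1)*(h - 5)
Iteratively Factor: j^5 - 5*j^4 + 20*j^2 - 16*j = (j - 1)*(j^4 - 4*j^3 - 4*j^2 + 16*j) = j*(j - 1)*(j^3 - 4*j^2 - 4*j + 16) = j*(j - 1)*(j + 2)*(j^2 - 6*j + 8) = j*(j - 4)*(j - 1)*(j + 2)*(j - 2)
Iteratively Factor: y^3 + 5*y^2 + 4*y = (y)*(y^2 + 5*y + 4) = y*(y + 1)*(y + 4)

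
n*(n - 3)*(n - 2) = n^3 - 5*n^2 + 6*n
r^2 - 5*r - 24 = (r - 8)*(r + 3)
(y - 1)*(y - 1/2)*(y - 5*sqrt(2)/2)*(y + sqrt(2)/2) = y^4 - 2*sqrt(2)*y^3 - 3*y^3/2 - 2*y^2 + 3*sqrt(2)*y^2 - sqrt(2)*y + 15*y/4 - 5/4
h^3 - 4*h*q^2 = h*(h - 2*q)*(h + 2*q)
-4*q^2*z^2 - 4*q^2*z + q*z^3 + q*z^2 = z*(-4*q + z)*(q*z + q)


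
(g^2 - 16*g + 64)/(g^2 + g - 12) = (g^2 - 16*g + 64)/(g^2 + g - 12)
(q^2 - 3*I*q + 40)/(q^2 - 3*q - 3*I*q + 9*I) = (q^2 - 3*I*q + 40)/(q^2 - 3*q - 3*I*q + 9*I)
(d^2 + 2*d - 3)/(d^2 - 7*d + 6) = (d + 3)/(d - 6)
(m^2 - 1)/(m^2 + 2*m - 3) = (m + 1)/(m + 3)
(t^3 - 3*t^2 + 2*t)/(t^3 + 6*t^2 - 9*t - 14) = t*(t - 1)/(t^2 + 8*t + 7)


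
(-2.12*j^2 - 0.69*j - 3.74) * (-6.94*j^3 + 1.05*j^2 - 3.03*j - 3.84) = 14.7128*j^5 + 2.5626*j^4 + 31.6547*j^3 + 6.3045*j^2 + 13.9818*j + 14.3616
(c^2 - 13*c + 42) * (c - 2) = c^3 - 15*c^2 + 68*c - 84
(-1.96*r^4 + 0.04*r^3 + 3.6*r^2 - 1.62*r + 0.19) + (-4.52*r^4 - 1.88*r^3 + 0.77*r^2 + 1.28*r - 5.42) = -6.48*r^4 - 1.84*r^3 + 4.37*r^2 - 0.34*r - 5.23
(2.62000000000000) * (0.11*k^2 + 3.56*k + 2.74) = 0.2882*k^2 + 9.3272*k + 7.1788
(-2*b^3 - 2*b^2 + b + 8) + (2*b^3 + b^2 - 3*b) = -b^2 - 2*b + 8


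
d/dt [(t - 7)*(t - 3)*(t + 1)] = 3*t^2 - 18*t + 11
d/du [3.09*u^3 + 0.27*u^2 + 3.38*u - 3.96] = 9.27*u^2 + 0.54*u + 3.38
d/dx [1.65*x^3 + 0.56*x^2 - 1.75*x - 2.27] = 4.95*x^2 + 1.12*x - 1.75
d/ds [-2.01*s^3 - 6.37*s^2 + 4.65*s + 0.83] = -6.03*s^2 - 12.74*s + 4.65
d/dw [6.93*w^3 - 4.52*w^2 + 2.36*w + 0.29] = 20.79*w^2 - 9.04*w + 2.36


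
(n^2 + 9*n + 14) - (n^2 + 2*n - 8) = 7*n + 22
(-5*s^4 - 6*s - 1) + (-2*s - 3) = -5*s^4 - 8*s - 4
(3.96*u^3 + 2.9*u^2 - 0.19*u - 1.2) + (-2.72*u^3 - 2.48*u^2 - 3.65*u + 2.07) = 1.24*u^3 + 0.42*u^2 - 3.84*u + 0.87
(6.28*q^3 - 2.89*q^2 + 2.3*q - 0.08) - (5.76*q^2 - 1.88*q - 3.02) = 6.28*q^3 - 8.65*q^2 + 4.18*q + 2.94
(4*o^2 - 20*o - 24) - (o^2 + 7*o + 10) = 3*o^2 - 27*o - 34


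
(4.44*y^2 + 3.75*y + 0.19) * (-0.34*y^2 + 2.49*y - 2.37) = -1.5096*y^4 + 9.7806*y^3 - 1.2499*y^2 - 8.4144*y - 0.4503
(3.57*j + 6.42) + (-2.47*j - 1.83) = 1.1*j + 4.59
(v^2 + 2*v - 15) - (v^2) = 2*v - 15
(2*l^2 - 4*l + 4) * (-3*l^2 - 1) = -6*l^4 + 12*l^3 - 14*l^2 + 4*l - 4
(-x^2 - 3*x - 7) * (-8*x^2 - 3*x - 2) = 8*x^4 + 27*x^3 + 67*x^2 + 27*x + 14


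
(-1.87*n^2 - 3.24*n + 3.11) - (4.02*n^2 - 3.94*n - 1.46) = -5.89*n^2 + 0.7*n + 4.57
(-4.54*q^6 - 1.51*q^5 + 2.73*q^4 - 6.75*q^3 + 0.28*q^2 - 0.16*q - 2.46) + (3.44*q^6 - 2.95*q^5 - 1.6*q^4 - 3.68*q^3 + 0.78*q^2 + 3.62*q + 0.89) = -1.1*q^6 - 4.46*q^5 + 1.13*q^4 - 10.43*q^3 + 1.06*q^2 + 3.46*q - 1.57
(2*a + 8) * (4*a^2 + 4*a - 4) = 8*a^3 + 40*a^2 + 24*a - 32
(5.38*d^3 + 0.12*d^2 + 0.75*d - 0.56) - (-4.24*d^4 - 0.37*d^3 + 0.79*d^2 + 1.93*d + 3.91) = 4.24*d^4 + 5.75*d^3 - 0.67*d^2 - 1.18*d - 4.47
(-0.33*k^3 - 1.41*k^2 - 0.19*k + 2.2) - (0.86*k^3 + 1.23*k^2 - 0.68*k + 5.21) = -1.19*k^3 - 2.64*k^2 + 0.49*k - 3.01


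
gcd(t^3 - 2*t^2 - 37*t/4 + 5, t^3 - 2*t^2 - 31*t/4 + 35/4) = t + 5/2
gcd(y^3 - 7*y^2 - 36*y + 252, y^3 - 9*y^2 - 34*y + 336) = y^2 - y - 42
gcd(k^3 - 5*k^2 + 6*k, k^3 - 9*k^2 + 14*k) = k^2 - 2*k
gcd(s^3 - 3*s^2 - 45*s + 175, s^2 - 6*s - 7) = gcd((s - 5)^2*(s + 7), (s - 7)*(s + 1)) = 1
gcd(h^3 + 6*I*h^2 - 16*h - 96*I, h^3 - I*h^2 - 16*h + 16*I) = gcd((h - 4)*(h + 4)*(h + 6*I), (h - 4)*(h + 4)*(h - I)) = h^2 - 16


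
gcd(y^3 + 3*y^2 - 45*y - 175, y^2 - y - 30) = y + 5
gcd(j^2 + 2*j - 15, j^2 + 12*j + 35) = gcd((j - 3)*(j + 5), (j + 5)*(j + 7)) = j + 5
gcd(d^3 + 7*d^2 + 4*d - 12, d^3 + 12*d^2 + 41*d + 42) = d + 2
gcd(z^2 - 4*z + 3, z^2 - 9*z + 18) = z - 3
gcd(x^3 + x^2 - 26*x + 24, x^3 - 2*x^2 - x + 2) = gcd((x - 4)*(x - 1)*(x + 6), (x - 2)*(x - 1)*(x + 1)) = x - 1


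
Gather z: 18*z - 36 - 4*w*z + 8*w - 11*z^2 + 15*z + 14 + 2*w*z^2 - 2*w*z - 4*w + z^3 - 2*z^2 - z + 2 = 4*w + z^3 + z^2*(2*w - 13) + z*(32 - 6*w) - 20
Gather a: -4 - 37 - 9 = -50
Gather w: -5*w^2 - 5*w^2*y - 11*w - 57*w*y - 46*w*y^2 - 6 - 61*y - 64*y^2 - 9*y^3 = w^2*(-5*y - 5) + w*(-46*y^2 - 57*y - 11) - 9*y^3 - 64*y^2 - 61*y - 6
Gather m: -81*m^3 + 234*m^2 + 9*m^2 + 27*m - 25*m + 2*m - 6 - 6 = -81*m^3 + 243*m^2 + 4*m - 12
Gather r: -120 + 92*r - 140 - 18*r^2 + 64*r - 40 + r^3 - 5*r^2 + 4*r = r^3 - 23*r^2 + 160*r - 300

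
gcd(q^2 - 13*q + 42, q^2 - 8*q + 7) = q - 7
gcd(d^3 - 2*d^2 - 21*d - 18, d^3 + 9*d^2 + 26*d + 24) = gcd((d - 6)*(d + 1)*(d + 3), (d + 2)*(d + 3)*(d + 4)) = d + 3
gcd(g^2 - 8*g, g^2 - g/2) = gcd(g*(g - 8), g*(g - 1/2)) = g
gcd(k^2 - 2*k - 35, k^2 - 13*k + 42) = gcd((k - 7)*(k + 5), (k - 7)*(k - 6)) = k - 7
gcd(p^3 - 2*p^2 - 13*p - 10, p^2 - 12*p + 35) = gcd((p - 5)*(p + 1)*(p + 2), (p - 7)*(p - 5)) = p - 5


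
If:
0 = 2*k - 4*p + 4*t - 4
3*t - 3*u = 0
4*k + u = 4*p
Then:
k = 3*u/2 - 2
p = 7*u/4 - 2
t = u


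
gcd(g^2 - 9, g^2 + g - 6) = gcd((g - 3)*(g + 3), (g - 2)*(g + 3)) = g + 3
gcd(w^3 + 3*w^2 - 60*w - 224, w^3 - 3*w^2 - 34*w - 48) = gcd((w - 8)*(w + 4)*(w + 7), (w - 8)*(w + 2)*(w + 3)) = w - 8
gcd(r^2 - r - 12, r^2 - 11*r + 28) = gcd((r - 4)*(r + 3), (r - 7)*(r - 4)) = r - 4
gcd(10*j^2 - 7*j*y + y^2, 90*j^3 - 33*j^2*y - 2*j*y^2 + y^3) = -5*j + y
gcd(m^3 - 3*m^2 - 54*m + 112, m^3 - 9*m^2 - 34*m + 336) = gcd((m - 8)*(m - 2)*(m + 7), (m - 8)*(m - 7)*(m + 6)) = m - 8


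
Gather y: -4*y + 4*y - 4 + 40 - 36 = 0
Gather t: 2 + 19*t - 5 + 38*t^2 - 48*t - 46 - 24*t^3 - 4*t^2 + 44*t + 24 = -24*t^3 + 34*t^2 + 15*t - 25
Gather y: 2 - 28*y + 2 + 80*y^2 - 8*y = 80*y^2 - 36*y + 4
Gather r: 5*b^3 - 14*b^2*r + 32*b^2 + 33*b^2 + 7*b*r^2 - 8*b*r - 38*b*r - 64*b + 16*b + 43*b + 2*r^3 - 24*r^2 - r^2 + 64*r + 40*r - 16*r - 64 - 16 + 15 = 5*b^3 + 65*b^2 - 5*b + 2*r^3 + r^2*(7*b - 25) + r*(-14*b^2 - 46*b + 88) - 65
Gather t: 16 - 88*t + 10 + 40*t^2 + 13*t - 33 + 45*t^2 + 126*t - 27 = 85*t^2 + 51*t - 34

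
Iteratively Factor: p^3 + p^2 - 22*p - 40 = (p + 2)*(p^2 - p - 20) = (p + 2)*(p + 4)*(p - 5)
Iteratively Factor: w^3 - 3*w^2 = (w)*(w^2 - 3*w) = w^2*(w - 3)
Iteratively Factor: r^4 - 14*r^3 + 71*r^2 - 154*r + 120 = (r - 3)*(r^3 - 11*r^2 + 38*r - 40) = (r - 4)*(r - 3)*(r^2 - 7*r + 10) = (r - 4)*(r - 3)*(r - 2)*(r - 5)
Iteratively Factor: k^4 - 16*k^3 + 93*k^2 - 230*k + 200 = (k - 2)*(k^3 - 14*k^2 + 65*k - 100) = (k - 5)*(k - 2)*(k^2 - 9*k + 20) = (k - 5)*(k - 4)*(k - 2)*(k - 5)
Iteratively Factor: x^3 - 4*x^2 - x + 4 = (x + 1)*(x^2 - 5*x + 4) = (x - 4)*(x + 1)*(x - 1)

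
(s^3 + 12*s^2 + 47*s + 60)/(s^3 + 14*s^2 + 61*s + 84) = (s + 5)/(s + 7)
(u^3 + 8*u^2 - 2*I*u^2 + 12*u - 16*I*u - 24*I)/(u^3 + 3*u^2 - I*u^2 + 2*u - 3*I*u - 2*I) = (u^2 + 2*u*(3 - I) - 12*I)/(u^2 + u*(1 - I) - I)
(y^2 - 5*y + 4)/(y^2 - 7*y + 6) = (y - 4)/(y - 6)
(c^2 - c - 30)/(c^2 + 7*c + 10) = (c - 6)/(c + 2)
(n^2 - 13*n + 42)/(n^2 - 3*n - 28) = (n - 6)/(n + 4)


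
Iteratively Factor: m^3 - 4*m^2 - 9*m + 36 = (m - 3)*(m^2 - m - 12) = (m - 3)*(m + 3)*(m - 4)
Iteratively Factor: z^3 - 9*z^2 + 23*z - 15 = (z - 1)*(z^2 - 8*z + 15) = (z - 3)*(z - 1)*(z - 5)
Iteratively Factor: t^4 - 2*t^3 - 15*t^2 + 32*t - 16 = (t - 1)*(t^3 - t^2 - 16*t + 16) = (t - 1)^2*(t^2 - 16) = (t - 1)^2*(t + 4)*(t - 4)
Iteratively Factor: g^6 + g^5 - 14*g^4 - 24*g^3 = (g)*(g^5 + g^4 - 14*g^3 - 24*g^2) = g^2*(g^4 + g^3 - 14*g^2 - 24*g) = g^3*(g^3 + g^2 - 14*g - 24) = g^3*(g - 4)*(g^2 + 5*g + 6) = g^3*(g - 4)*(g + 3)*(g + 2)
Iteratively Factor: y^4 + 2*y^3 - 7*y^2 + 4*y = (y - 1)*(y^3 + 3*y^2 - 4*y) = (y - 1)^2*(y^2 + 4*y) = y*(y - 1)^2*(y + 4)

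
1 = 1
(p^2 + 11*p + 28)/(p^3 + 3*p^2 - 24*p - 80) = (p + 7)/(p^2 - p - 20)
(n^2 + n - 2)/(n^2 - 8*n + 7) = (n + 2)/(n - 7)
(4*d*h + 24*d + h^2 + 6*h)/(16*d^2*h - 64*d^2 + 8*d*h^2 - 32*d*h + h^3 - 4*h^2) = (h + 6)/(4*d*h - 16*d + h^2 - 4*h)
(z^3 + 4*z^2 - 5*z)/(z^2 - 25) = z*(z - 1)/(z - 5)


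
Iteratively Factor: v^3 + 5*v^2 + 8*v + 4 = (v + 2)*(v^2 + 3*v + 2) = (v + 1)*(v + 2)*(v + 2)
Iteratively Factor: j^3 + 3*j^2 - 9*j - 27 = (j - 3)*(j^2 + 6*j + 9) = (j - 3)*(j + 3)*(j + 3)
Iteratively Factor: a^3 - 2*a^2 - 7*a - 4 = (a + 1)*(a^2 - 3*a - 4) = (a - 4)*(a + 1)*(a + 1)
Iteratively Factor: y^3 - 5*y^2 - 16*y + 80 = (y + 4)*(y^2 - 9*y + 20) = (y - 5)*(y + 4)*(y - 4)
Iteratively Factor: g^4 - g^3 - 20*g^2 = (g)*(g^3 - g^2 - 20*g) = g*(g + 4)*(g^2 - 5*g) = g*(g - 5)*(g + 4)*(g)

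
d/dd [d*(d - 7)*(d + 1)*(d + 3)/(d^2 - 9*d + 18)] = 2*(d^5 - 15*d^4 + 63*d^3 + 42*d^2 - 450*d - 189)/(d^4 - 18*d^3 + 117*d^2 - 324*d + 324)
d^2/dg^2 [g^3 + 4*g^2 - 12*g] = 6*g + 8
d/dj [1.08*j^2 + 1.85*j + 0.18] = 2.16*j + 1.85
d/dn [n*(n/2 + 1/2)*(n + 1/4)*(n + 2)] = 2*n^3 + 39*n^2/8 + 11*n/4 + 1/4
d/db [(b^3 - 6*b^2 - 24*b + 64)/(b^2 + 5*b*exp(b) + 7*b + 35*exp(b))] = (3*(b^2 - 4*b - 8)*(b^2 + 5*b*exp(b) + 7*b + 35*exp(b)) - (b^3 - 6*b^2 - 24*b + 64)*(5*b*exp(b) + 2*b + 40*exp(b) + 7))/(b^2 + 5*b*exp(b) + 7*b + 35*exp(b))^2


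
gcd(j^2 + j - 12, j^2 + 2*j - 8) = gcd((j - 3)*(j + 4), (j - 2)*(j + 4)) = j + 4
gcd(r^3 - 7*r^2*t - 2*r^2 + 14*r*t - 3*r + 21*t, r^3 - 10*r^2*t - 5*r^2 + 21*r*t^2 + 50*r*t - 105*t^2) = r - 7*t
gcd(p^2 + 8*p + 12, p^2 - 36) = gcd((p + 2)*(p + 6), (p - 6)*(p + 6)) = p + 6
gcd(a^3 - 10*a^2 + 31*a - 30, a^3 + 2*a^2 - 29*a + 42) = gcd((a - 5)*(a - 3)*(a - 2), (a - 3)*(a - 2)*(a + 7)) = a^2 - 5*a + 6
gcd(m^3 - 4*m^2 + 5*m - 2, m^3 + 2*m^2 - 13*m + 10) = m^2 - 3*m + 2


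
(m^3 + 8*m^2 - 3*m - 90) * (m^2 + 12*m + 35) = m^5 + 20*m^4 + 128*m^3 + 154*m^2 - 1185*m - 3150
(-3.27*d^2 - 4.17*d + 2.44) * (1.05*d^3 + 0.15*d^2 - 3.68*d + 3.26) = -3.4335*d^5 - 4.869*d^4 + 13.9701*d^3 + 5.0514*d^2 - 22.5734*d + 7.9544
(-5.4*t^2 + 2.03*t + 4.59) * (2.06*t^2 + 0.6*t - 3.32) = -11.124*t^4 + 0.9418*t^3 + 28.6014*t^2 - 3.9856*t - 15.2388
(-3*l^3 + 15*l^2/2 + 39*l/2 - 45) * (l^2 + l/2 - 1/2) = -3*l^5 + 6*l^4 + 99*l^3/4 - 39*l^2 - 129*l/4 + 45/2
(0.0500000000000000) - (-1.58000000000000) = 1.63000000000000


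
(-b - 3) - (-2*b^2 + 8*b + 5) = 2*b^2 - 9*b - 8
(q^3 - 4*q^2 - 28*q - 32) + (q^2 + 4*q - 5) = q^3 - 3*q^2 - 24*q - 37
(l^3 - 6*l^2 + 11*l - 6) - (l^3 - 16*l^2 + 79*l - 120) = 10*l^2 - 68*l + 114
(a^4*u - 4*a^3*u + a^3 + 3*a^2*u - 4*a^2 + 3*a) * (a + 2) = a^5*u - 2*a^4*u + a^4 - 5*a^3*u - 2*a^3 + 6*a^2*u - 5*a^2 + 6*a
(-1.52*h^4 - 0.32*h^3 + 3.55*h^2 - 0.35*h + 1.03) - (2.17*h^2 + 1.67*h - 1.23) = -1.52*h^4 - 0.32*h^3 + 1.38*h^2 - 2.02*h + 2.26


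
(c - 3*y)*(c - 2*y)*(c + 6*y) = c^3 + c^2*y - 24*c*y^2 + 36*y^3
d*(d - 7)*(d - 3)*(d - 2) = d^4 - 12*d^3 + 41*d^2 - 42*d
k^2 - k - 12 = (k - 4)*(k + 3)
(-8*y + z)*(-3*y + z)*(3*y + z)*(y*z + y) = 72*y^4*z + 72*y^4 - 9*y^3*z^2 - 9*y^3*z - 8*y^2*z^3 - 8*y^2*z^2 + y*z^4 + y*z^3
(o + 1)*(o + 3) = o^2 + 4*o + 3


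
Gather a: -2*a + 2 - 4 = -2*a - 2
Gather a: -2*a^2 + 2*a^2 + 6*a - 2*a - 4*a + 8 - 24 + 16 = 0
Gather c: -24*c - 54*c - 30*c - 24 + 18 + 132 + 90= 216 - 108*c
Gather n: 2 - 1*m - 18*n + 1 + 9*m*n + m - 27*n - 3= n*(9*m - 45)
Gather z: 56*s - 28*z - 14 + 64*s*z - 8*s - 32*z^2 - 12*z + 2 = 48*s - 32*z^2 + z*(64*s - 40) - 12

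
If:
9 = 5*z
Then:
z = 9/5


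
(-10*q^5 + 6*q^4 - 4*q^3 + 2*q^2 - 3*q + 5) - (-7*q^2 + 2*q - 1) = -10*q^5 + 6*q^4 - 4*q^3 + 9*q^2 - 5*q + 6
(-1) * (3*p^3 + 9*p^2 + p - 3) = -3*p^3 - 9*p^2 - p + 3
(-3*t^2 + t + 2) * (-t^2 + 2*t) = 3*t^4 - 7*t^3 + 4*t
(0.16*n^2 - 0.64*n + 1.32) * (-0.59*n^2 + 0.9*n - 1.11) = -0.0944*n^4 + 0.5216*n^3 - 1.5324*n^2 + 1.8984*n - 1.4652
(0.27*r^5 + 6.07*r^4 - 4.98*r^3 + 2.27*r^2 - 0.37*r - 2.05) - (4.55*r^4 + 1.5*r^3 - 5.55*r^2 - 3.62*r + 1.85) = 0.27*r^5 + 1.52*r^4 - 6.48*r^3 + 7.82*r^2 + 3.25*r - 3.9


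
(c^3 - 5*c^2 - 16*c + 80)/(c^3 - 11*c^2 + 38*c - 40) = (c + 4)/(c - 2)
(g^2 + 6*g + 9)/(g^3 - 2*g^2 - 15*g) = (g + 3)/(g*(g - 5))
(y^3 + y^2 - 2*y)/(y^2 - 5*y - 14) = y*(y - 1)/(y - 7)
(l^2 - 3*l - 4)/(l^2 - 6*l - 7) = (l - 4)/(l - 7)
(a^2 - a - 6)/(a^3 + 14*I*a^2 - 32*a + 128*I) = (a^2 - a - 6)/(a^3 + 14*I*a^2 - 32*a + 128*I)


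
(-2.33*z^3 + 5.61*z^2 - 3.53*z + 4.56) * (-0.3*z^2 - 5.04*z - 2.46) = 0.699*z^5 + 10.0602*z^4 - 21.4836*z^3 + 2.6226*z^2 - 14.2986*z - 11.2176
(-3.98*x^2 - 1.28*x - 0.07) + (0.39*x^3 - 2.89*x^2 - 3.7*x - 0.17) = 0.39*x^3 - 6.87*x^2 - 4.98*x - 0.24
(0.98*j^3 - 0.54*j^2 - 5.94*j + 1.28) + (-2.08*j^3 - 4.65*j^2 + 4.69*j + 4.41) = -1.1*j^3 - 5.19*j^2 - 1.25*j + 5.69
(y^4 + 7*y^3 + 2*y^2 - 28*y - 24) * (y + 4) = y^5 + 11*y^4 + 30*y^3 - 20*y^2 - 136*y - 96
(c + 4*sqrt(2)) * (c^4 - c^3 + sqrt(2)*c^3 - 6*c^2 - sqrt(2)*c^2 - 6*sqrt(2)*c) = c^5 - c^4 + 5*sqrt(2)*c^4 - 5*sqrt(2)*c^3 + 2*c^3 - 30*sqrt(2)*c^2 - 8*c^2 - 48*c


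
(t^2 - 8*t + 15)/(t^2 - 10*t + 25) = (t - 3)/(t - 5)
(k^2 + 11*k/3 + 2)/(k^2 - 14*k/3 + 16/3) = (3*k^2 + 11*k + 6)/(3*k^2 - 14*k + 16)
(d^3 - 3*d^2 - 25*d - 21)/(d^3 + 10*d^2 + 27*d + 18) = (d - 7)/(d + 6)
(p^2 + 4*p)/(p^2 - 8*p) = (p + 4)/(p - 8)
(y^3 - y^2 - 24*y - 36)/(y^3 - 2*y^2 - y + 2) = (y^3 - y^2 - 24*y - 36)/(y^3 - 2*y^2 - y + 2)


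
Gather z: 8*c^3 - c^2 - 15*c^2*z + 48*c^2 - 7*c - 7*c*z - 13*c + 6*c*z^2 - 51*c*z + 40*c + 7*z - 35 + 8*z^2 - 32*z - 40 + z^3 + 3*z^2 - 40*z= 8*c^3 + 47*c^2 + 20*c + z^3 + z^2*(6*c + 11) + z*(-15*c^2 - 58*c - 65) - 75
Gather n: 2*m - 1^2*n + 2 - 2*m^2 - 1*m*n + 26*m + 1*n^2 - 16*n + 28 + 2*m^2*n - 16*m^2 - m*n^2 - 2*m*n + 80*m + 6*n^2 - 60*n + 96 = -18*m^2 + 108*m + n^2*(7 - m) + n*(2*m^2 - 3*m - 77) + 126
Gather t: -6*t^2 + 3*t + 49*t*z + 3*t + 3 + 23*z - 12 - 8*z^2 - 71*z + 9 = -6*t^2 + t*(49*z + 6) - 8*z^2 - 48*z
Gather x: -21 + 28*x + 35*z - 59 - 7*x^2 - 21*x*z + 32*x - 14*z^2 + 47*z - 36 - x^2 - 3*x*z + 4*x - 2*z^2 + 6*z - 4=-8*x^2 + x*(64 - 24*z) - 16*z^2 + 88*z - 120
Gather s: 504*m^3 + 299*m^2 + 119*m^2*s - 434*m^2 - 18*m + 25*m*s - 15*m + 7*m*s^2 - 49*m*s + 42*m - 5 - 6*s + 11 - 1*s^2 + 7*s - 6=504*m^3 - 135*m^2 + 9*m + s^2*(7*m - 1) + s*(119*m^2 - 24*m + 1)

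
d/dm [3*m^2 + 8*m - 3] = 6*m + 8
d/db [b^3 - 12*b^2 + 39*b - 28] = 3*b^2 - 24*b + 39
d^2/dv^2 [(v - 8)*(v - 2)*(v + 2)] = 6*v - 16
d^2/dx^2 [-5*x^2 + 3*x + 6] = -10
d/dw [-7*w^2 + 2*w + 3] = 2 - 14*w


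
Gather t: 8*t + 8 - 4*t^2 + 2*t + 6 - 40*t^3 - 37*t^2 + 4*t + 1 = -40*t^3 - 41*t^2 + 14*t + 15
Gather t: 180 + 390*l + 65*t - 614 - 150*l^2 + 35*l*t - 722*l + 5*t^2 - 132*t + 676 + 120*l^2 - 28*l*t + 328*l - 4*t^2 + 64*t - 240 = -30*l^2 - 4*l + t^2 + t*(7*l - 3) + 2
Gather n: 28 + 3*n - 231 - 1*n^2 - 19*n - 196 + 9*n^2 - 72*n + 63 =8*n^2 - 88*n - 336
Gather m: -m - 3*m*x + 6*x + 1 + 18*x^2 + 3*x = m*(-3*x - 1) + 18*x^2 + 9*x + 1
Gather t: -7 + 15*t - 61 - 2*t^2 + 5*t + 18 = -2*t^2 + 20*t - 50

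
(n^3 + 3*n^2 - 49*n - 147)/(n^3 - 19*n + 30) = (n^3 + 3*n^2 - 49*n - 147)/(n^3 - 19*n + 30)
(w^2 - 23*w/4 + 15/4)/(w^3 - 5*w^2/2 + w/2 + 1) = (4*w^2 - 23*w + 15)/(2*(2*w^3 - 5*w^2 + w + 2))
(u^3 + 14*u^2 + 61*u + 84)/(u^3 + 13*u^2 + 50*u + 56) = (u + 3)/(u + 2)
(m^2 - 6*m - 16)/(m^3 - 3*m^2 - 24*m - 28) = (m - 8)/(m^2 - 5*m - 14)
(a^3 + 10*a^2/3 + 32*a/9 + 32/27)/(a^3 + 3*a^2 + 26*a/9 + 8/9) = (a + 4/3)/(a + 1)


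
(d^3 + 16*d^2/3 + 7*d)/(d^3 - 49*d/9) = 3*(d + 3)/(3*d - 7)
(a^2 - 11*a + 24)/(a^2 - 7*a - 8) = (a - 3)/(a + 1)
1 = 1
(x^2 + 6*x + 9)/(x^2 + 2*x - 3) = (x + 3)/(x - 1)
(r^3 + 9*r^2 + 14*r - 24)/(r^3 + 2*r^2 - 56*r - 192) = (r - 1)/(r - 8)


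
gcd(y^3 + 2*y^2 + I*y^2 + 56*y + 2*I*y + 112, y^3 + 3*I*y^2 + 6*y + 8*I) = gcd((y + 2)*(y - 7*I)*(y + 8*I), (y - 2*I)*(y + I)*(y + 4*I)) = 1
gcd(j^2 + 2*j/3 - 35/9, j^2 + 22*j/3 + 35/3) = j + 7/3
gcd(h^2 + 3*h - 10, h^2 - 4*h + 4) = h - 2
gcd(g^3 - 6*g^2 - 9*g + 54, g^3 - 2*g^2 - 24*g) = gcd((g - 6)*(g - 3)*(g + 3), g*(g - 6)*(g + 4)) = g - 6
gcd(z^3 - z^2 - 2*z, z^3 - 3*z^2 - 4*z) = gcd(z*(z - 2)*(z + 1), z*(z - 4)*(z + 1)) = z^2 + z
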